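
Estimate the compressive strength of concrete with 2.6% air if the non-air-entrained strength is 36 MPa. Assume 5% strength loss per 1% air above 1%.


Strength loss = (2.6 - 1) * 5 = 8.0%
f'c = 36 * (1 - 8.0/100)
= 33.12 MPa

33.12


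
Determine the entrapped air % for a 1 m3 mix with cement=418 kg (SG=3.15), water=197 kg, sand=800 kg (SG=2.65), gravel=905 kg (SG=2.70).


Vol cement = 418 / (3.15 * 1000) = 0.132698 m3
Vol water = 197 / 1000 = 0.197 m3
Vol sand = 800 / (2.65 * 1000) = 0.301887 m3
Vol gravel = 905 / (2.70 * 1000) = 0.335185 m3
Total solid + water volume = 0.96677 m3
Air = (1 - 0.96677) * 100 = 3.32%

3.32


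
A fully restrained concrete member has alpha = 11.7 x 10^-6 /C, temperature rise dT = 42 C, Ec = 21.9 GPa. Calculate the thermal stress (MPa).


sigma = alpha * dT * Ec
= 11.7e-6 * 42 * 21.9 * 1000
= 10.762 MPa

10.762


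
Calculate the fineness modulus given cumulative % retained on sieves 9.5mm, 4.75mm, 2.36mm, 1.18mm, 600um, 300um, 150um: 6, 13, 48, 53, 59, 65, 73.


FM = sum(cumulative % retained) / 100
= 317 / 100
= 3.17

3.17


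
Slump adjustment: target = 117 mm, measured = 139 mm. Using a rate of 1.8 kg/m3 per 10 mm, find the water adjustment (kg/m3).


Difference = 117 - 139 = -22 mm
Water adjustment = -22 * 1.8 / 10 = -4.0 kg/m3

-4.0


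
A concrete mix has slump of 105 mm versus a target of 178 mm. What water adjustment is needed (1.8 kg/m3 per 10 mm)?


Difference = 178 - 105 = 73 mm
Water adjustment = 73 * 1.8 / 10 = 13.1 kg/m3

13.1


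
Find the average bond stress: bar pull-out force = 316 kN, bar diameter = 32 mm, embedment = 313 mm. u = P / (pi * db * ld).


u = P / (pi * db * ld)
= 316 * 1000 / (pi * 32 * 313)
= 10.043 MPa

10.043


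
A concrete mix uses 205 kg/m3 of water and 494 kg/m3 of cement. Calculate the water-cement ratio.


w/c = water / cement
w/c = 205 / 494 = 0.415

0.415


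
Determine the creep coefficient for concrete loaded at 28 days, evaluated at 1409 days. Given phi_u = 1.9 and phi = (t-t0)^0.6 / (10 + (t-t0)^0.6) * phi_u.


dt = 1409 - 28 = 1381
phi = 1381^0.6 / (10 + 1381^0.6) * 1.9
= 1.681

1.681


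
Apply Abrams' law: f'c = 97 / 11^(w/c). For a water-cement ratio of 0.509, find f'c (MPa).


f'c = 97 / 11^0.509
= 97 / 3.389
= 28.62 MPa

28.62


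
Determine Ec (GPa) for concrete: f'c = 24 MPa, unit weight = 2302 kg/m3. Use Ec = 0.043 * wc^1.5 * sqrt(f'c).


Ec = 0.043 * 2302^1.5 * sqrt(24) / 1000
= 23.27 GPa

23.27


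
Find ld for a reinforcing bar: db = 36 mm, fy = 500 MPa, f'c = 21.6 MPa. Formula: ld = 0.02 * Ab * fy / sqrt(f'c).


Ab = pi * 36^2 / 4 = 1017.876 mm2
ld = 0.02 * 1017.876 * 500 / sqrt(21.6)
= 2190.1 mm

2190.1


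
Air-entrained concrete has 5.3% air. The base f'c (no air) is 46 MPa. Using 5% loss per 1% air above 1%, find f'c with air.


Strength loss = (5.3 - 1) * 5 = 21.5%
f'c = 46 * (1 - 21.5/100)
= 36.11 MPa

36.11


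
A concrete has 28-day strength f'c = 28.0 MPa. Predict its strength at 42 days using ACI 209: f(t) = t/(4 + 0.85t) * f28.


f(42) = 42 / (4 + 0.85 * 42) * 28.0
= 42 / 39.7 * 28.0
= 29.62 MPa

29.62


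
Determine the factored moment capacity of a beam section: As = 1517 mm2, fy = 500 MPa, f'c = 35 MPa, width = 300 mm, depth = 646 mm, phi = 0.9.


a = As * fy / (0.85 * f'c * b)
= 1517 * 500 / (0.85 * 35 * 300)
= 84.986 mm
Mn = As * fy * (d - a/2) / 10^6
= 457.7601 kN-m
phi*Mn = 0.9 * 457.7601 = 411.98 kN-m

411.98


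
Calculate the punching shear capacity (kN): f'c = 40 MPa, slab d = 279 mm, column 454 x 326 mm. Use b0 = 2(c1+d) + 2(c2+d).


b0 = 2*(454 + 279) + 2*(326 + 279) = 2676 mm
Vc = 0.33 * sqrt(40) * 2676 * 279 / 1000
= 1558.24 kN

1558.24


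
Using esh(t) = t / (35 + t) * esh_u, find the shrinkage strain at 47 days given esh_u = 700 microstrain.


esh(47) = 47 / (35 + 47) * 700
= 47 / 82 * 700
= 401.2 microstrain

401.2


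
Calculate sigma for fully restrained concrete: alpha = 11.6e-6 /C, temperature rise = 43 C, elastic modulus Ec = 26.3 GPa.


sigma = alpha * dT * Ec
= 11.6e-6 * 43 * 26.3 * 1000
= 13.118 MPa

13.118


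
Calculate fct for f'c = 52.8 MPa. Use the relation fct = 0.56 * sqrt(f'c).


fct = 0.56 * sqrt(52.8)
= 0.56 * 7.266
= 4.069 MPa

4.069


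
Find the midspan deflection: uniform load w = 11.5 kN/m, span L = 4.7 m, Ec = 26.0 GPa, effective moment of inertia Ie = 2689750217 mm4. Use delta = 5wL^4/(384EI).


Convert: L = 4.7 m = 4700 mm, Ec = 26.0 GPa = 26000 MPa
delta = 5 * 11.5 * 4700^4 / (384 * 26000 * 2689750217)
= 1.04 mm

1.04


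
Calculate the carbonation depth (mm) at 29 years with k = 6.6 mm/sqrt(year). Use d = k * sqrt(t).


depth = k * sqrt(t)
= 6.6 * sqrt(29)
= 35.54 mm

35.54


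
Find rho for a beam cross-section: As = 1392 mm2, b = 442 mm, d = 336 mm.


rho = As / (b * d)
= 1392 / (442 * 336)
= 0.0094

0.0094


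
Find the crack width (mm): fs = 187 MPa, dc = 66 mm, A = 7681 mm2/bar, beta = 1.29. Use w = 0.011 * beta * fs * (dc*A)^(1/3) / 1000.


w = 0.011 * beta * fs * (dc * A)^(1/3) / 1000
= 0.011 * 1.29 * 187 * (66 * 7681)^(1/3) / 1000
= 0.212 mm

0.212


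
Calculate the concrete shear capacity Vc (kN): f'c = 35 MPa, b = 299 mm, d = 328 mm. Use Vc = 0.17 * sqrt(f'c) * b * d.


Vc = 0.17 * sqrt(35) * 299 * 328 / 1000
= 98.63 kN

98.63


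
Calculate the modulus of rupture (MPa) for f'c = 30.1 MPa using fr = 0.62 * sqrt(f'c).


fr = 0.62 * sqrt(30.1)
= 3.402 MPa

3.402


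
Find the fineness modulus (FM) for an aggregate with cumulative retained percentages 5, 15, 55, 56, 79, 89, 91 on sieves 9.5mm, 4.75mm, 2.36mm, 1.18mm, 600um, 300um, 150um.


FM = sum(cumulative % retained) / 100
= 390 / 100
= 3.9

3.9


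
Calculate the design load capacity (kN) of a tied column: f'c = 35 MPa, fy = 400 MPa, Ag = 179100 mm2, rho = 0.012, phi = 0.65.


Ast = rho * Ag = 0.012 * 179100 = 2149.2 mm2
phi*Pn = 0.65 * 0.80 * (0.85 * 35 * (179100 - 2149.2) + 400 * 2149.2) / 1000
= 3184.46 kN

3184.46


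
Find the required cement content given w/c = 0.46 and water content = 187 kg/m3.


Cement = water / (w/c)
= 187 / 0.46
= 406.5 kg/m3

406.5


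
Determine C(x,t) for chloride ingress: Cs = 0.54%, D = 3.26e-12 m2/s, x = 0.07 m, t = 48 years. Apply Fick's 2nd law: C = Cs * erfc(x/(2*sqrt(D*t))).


t_seconds = 48 * 365.25 * 24 * 3600 = 1514764800.0 s
arg = 0.07 / (2 * sqrt(3.26e-12 * 1514764800.0))
= 0.4981
erfc(0.4981) = 0.4812
C = 0.54 * 0.4812 = 0.2598%

0.2598


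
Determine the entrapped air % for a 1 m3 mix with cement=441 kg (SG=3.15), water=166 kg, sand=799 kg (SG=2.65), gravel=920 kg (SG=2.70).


Vol cement = 441 / (3.15 * 1000) = 0.14 m3
Vol water = 166 / 1000 = 0.166 m3
Vol sand = 799 / (2.65 * 1000) = 0.301509 m3
Vol gravel = 920 / (2.70 * 1000) = 0.340741 m3
Total solid + water volume = 0.94825 m3
Air = (1 - 0.94825) * 100 = 5.17%

5.17


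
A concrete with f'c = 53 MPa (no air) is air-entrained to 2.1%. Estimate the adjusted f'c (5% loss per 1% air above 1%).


Strength loss = (2.1 - 1) * 5 = 5.5%
f'c = 53 * (1 - 5.5/100)
= 50.09 MPa

50.09


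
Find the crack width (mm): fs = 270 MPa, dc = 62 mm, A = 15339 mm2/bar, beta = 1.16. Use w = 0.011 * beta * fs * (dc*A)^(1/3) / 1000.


w = 0.011 * beta * fs * (dc * A)^(1/3) / 1000
= 0.011 * 1.16 * 270 * (62 * 15339)^(1/3) / 1000
= 0.339 mm

0.339


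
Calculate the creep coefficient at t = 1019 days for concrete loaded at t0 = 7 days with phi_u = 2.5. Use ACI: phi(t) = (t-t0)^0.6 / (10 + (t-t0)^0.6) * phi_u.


dt = 1019 - 7 = 1012
phi = 1012^0.6 / (10 + 1012^0.6) * 2.5
= 2.16

2.16


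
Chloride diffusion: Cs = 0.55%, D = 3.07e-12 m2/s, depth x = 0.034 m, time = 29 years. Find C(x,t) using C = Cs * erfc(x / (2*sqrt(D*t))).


t_seconds = 29 * 365.25 * 24 * 3600 = 915170400.0 s
arg = 0.034 / (2 * sqrt(3.07e-12 * 915170400.0))
= 0.3207
erfc(0.3207) = 0.6501
C = 0.55 * 0.6501 = 0.3576%

0.3576


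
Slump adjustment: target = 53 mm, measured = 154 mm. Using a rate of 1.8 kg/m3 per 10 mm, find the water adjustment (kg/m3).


Difference = 53 - 154 = -101 mm
Water adjustment = -101 * 1.8 / 10 = -18.2 kg/m3

-18.2


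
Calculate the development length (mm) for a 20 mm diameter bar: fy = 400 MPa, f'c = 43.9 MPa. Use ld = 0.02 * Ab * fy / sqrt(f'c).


Ab = pi * 20^2 / 4 = 314.159 mm2
ld = 0.02 * 314.159 * 400 / sqrt(43.9)
= 379.3 mm

379.3


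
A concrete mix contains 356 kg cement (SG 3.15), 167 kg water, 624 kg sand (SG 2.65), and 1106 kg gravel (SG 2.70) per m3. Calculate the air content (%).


Vol cement = 356 / (3.15 * 1000) = 0.113016 m3
Vol water = 167 / 1000 = 0.167 m3
Vol sand = 624 / (2.65 * 1000) = 0.235472 m3
Vol gravel = 1106 / (2.70 * 1000) = 0.40963 m3
Total solid + water volume = 0.925117 m3
Air = (1 - 0.925117) * 100 = 7.49%

7.49


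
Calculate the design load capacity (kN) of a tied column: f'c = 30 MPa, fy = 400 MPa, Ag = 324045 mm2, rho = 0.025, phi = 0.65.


Ast = rho * Ag = 0.025 * 324045 = 8101.125 mm2
phi*Pn = 0.65 * 0.80 * (0.85 * 30 * (324045 - 8101.125) + 400 * 8101.125) / 1000
= 5874.45 kN

5874.45


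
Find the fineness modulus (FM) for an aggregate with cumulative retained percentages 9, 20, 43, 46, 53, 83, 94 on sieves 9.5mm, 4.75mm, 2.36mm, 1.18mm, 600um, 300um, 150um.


FM = sum(cumulative % retained) / 100
= 348 / 100
= 3.48

3.48


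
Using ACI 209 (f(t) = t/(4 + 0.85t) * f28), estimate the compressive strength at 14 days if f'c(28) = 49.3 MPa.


f(14) = 14 / (4 + 0.85 * 14) * 49.3
= 14 / 15.9 * 49.3
= 43.41 MPa

43.41


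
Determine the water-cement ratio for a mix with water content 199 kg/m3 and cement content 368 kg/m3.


w/c = water / cement
w/c = 199 / 368 = 0.541

0.541


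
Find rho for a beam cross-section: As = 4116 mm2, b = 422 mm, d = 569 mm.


rho = As / (b * d)
= 4116 / (422 * 569)
= 0.0171

0.0171


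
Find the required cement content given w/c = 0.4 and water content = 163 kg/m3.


Cement = water / (w/c)
= 163 / 0.4
= 407.5 kg/m3

407.5


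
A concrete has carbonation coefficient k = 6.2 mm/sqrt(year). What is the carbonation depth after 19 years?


depth = k * sqrt(t)
= 6.2 * sqrt(19)
= 27.03 mm

27.03


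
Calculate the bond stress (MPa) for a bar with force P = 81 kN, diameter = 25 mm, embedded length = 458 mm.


u = P / (pi * db * ld)
= 81 * 1000 / (pi * 25 * 458)
= 2.252 MPa

2.252


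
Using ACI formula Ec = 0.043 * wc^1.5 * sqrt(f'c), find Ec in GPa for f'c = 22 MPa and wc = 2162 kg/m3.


Ec = 0.043 * 2162^1.5 * sqrt(22) / 1000
= 20.28 GPa

20.28


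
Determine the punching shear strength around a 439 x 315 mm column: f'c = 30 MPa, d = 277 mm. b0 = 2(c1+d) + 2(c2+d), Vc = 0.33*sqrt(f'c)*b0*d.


b0 = 2*(439 + 277) + 2*(315 + 277) = 2616 mm
Vc = 0.33 * sqrt(30) * 2616 * 277 / 1000
= 1309.76 kN

1309.76


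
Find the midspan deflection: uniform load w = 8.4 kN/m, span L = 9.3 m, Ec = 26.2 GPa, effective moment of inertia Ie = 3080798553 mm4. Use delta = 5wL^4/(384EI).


Convert: L = 9.3 m = 9300 mm, Ec = 26.2 GPa = 26200 MPa
delta = 5 * 8.4 * 9300^4 / (384 * 26200 * 3080798553)
= 10.14 mm

10.14


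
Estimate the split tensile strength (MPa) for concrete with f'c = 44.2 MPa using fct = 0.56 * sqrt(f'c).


fct = 0.56 * sqrt(44.2)
= 0.56 * 6.648
= 3.723 MPa

3.723


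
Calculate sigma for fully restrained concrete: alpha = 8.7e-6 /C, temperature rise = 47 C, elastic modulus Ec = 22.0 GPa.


sigma = alpha * dT * Ec
= 8.7e-6 * 47 * 22.0 * 1000
= 8.996 MPa

8.996


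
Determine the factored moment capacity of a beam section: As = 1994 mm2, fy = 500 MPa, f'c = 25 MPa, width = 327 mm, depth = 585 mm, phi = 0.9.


a = As * fy / (0.85 * f'c * b)
= 1994 * 500 / (0.85 * 25 * 327)
= 143.479 mm
Mn = As * fy * (d - a/2) / 10^6
= 511.7207 kN-m
phi*Mn = 0.9 * 511.7207 = 460.55 kN-m

460.55


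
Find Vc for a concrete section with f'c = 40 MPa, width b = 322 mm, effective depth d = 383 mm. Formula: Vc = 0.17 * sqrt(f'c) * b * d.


Vc = 0.17 * sqrt(40) * 322 * 383 / 1000
= 132.6 kN

132.6


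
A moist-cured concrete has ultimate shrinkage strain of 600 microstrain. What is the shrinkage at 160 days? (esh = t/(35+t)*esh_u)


esh(160) = 160 / (35 + 160) * 600
= 160 / 195 * 600
= 492.3 microstrain

492.3


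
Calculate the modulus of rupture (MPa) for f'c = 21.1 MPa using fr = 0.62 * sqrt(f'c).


fr = 0.62 * sqrt(21.1)
= 2.848 MPa

2.848


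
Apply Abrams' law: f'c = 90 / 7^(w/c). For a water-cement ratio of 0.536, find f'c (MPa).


f'c = 90 / 7^0.536
= 90 / 2.838
= 31.72 MPa

31.72


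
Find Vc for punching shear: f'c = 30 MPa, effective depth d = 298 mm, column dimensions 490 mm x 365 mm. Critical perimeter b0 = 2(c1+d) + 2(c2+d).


b0 = 2*(490 + 298) + 2*(365 + 298) = 2902 mm
Vc = 0.33 * sqrt(30) * 2902 * 298 / 1000
= 1563.11 kN

1563.11


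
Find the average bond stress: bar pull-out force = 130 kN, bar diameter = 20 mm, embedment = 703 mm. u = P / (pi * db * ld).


u = P / (pi * db * ld)
= 130 * 1000 / (pi * 20 * 703)
= 2.943 MPa

2.943


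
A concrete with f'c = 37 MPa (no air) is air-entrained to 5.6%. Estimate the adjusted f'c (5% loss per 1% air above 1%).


Strength loss = (5.6 - 1) * 5 = 23.0%
f'c = 37 * (1 - 23.0/100)
= 28.49 MPa

28.49


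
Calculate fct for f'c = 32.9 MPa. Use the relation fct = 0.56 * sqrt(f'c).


fct = 0.56 * sqrt(32.9)
= 0.56 * 5.736
= 3.212 MPa

3.212


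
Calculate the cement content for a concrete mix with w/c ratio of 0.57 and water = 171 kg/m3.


Cement = water / (w/c)
= 171 / 0.57
= 300.0 kg/m3

300.0


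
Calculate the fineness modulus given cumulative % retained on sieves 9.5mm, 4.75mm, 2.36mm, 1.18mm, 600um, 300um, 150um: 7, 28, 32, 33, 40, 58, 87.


FM = sum(cumulative % retained) / 100
= 285 / 100
= 2.85

2.85


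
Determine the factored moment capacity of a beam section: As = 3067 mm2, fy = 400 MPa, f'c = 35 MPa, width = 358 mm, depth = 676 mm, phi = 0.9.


a = As * fy / (0.85 * f'c * b)
= 3067 * 400 / (0.85 * 35 * 358)
= 115.1871 mm
Mn = As * fy * (d - a/2) / 10^6
= 758.661 kN-m
phi*Mn = 0.9 * 758.661 = 682.79 kN-m

682.79


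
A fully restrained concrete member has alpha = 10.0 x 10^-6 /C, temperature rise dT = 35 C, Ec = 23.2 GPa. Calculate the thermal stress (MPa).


sigma = alpha * dT * Ec
= 10.0e-6 * 35 * 23.2 * 1000
= 8.12 MPa

8.12


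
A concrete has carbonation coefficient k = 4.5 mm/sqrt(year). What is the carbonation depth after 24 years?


depth = k * sqrt(t)
= 4.5 * sqrt(24)
= 22.05 mm

22.05


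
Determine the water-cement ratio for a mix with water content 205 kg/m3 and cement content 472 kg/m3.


w/c = water / cement
w/c = 205 / 472 = 0.434

0.434


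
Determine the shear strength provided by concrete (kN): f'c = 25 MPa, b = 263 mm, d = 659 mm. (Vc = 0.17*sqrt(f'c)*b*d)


Vc = 0.17 * sqrt(25) * 263 * 659 / 1000
= 147.32 kN

147.32


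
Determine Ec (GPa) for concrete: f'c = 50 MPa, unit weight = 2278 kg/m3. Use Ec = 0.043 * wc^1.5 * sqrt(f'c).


Ec = 0.043 * 2278^1.5 * sqrt(50) / 1000
= 33.06 GPa

33.06


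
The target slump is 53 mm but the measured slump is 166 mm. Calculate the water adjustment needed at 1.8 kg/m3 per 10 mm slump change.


Difference = 53 - 166 = -113 mm
Water adjustment = -113 * 1.8 / 10 = -20.3 kg/m3

-20.3


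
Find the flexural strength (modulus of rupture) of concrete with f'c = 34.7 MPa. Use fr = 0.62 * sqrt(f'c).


fr = 0.62 * sqrt(34.7)
= 3.652 MPa

3.652


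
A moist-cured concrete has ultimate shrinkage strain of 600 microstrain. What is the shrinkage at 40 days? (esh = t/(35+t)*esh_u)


esh(40) = 40 / (35 + 40) * 600
= 40 / 75 * 600
= 320.0 microstrain

320.0


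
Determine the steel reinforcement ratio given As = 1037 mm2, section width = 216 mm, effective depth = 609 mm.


rho = As / (b * d)
= 1037 / (216 * 609)
= 0.0079

0.0079


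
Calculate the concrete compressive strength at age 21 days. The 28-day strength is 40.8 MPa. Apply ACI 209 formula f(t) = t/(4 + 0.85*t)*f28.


f(21) = 21 / (4 + 0.85 * 21) * 40.8
= 21 / 21.85 * 40.8
= 39.21 MPa

39.21


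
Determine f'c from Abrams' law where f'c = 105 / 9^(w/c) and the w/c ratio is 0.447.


f'c = 105 / 9^0.447
= 105 / 2.67
= 39.32 MPa

39.32


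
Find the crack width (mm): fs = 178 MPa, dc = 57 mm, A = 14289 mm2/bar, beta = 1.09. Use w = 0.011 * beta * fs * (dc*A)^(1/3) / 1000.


w = 0.011 * beta * fs * (dc * A)^(1/3) / 1000
= 0.011 * 1.09 * 178 * (57 * 14289)^(1/3) / 1000
= 0.199 mm

0.199


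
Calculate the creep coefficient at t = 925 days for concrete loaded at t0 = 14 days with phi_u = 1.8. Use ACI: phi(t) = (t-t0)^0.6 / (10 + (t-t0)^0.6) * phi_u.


dt = 925 - 14 = 911
phi = 911^0.6 / (10 + 911^0.6) * 1.8
= 1.542

1.542


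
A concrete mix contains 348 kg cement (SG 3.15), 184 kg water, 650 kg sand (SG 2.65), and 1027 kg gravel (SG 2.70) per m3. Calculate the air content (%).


Vol cement = 348 / (3.15 * 1000) = 0.110476 m3
Vol water = 184 / 1000 = 0.184 m3
Vol sand = 650 / (2.65 * 1000) = 0.245283 m3
Vol gravel = 1027 / (2.70 * 1000) = 0.38037 m3
Total solid + water volume = 0.92013 m3
Air = (1 - 0.92013) * 100 = 7.99%

7.99


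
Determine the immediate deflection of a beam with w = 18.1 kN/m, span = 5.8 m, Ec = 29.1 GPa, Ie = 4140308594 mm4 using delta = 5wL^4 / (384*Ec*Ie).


Convert: L = 5.8 m = 5800 mm, Ec = 29.1 GPa = 29100 MPa
delta = 5 * 18.1 * 5800^4 / (384 * 29100 * 4140308594)
= 2.21 mm

2.21


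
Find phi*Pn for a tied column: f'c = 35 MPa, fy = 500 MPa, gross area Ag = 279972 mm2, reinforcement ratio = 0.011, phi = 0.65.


Ast = rho * Ag = 0.011 * 279972 = 3079.692 mm2
phi*Pn = 0.65 * 0.80 * (0.85 * 35 * (279972 - 3079.692) + 500 * 3079.692) / 1000
= 5084.24 kN

5084.24


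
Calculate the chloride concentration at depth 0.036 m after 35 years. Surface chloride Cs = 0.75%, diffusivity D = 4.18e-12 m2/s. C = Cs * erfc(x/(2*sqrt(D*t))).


t_seconds = 35 * 365.25 * 24 * 3600 = 1104516000.0 s
arg = 0.036 / (2 * sqrt(4.18e-12 * 1104516000.0))
= 0.2649
erfc(0.2649) = 0.7079
C = 0.75 * 0.7079 = 0.5309%

0.5309


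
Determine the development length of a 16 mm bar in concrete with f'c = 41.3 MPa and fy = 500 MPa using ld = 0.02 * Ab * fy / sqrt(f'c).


Ab = pi * 16^2 / 4 = 201.062 mm2
ld = 0.02 * 201.062 * 500 / sqrt(41.3)
= 312.9 mm

312.9


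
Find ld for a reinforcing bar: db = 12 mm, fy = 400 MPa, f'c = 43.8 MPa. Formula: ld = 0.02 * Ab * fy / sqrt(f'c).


Ab = pi * 12^2 / 4 = 113.097 mm2
ld = 0.02 * 113.097 * 400 / sqrt(43.8)
= 136.7 mm

136.7


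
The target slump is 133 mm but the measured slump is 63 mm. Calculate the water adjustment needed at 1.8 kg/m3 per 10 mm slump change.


Difference = 133 - 63 = 70 mm
Water adjustment = 70 * 1.8 / 10 = 12.6 kg/m3

12.6


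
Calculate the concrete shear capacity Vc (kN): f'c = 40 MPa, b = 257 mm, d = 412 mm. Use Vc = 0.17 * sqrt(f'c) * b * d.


Vc = 0.17 * sqrt(40) * 257 * 412 / 1000
= 113.84 kN

113.84


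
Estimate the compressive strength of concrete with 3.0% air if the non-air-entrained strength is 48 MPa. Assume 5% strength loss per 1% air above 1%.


Strength loss = (3.0 - 1) * 5 = 10.0%
f'c = 48 * (1 - 10.0/100)
= 43.2 MPa

43.2


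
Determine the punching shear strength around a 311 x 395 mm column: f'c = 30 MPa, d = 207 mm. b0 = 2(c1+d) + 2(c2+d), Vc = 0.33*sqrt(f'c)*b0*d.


b0 = 2*(311 + 207) + 2*(395 + 207) = 2240 mm
Vc = 0.33 * sqrt(30) * 2240 * 207 / 1000
= 838.09 kN

838.09


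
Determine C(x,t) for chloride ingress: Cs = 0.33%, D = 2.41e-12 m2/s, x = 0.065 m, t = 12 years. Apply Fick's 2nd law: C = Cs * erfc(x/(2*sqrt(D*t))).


t_seconds = 12 * 365.25 * 24 * 3600 = 378691200.0 s
arg = 0.065 / (2 * sqrt(2.41e-12 * 378691200.0))
= 1.0758
erfc(1.0758) = 0.1282
C = 0.33 * 0.1282 = 0.0423%

0.0423


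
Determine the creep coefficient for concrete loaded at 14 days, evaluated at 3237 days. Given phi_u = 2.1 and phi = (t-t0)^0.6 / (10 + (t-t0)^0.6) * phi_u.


dt = 3237 - 14 = 3223
phi = 3223^0.6 / (10 + 3223^0.6) * 2.1
= 1.947

1.947


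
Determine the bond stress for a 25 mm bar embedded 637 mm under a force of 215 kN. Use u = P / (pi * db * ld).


u = P / (pi * db * ld)
= 215 * 1000 / (pi * 25 * 637)
= 4.297 MPa

4.297


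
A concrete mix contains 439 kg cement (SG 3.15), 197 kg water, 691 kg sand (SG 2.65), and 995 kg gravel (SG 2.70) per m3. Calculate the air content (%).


Vol cement = 439 / (3.15 * 1000) = 0.139365 m3
Vol water = 197 / 1000 = 0.197 m3
Vol sand = 691 / (2.65 * 1000) = 0.260755 m3
Vol gravel = 995 / (2.70 * 1000) = 0.368519 m3
Total solid + water volume = 0.965638 m3
Air = (1 - 0.965638) * 100 = 3.44%

3.44


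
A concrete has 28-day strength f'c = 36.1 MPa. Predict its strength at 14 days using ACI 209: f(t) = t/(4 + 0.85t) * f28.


f(14) = 14 / (4 + 0.85 * 14) * 36.1
= 14 / 15.9 * 36.1
= 31.79 MPa

31.79


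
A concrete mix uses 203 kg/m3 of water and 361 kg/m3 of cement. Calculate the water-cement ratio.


w/c = water / cement
w/c = 203 / 361 = 0.562

0.562


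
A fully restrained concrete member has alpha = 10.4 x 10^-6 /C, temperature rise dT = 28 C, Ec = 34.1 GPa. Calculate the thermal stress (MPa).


sigma = alpha * dT * Ec
= 10.4e-6 * 28 * 34.1 * 1000
= 9.93 MPa

9.93


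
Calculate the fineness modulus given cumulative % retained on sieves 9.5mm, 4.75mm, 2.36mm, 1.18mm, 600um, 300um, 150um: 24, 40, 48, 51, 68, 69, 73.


FM = sum(cumulative % retained) / 100
= 373 / 100
= 3.73

3.73


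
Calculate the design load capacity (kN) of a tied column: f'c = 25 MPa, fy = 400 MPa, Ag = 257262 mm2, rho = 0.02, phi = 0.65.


Ast = rho * Ag = 0.02 * 257262 = 5145.24 mm2
phi*Pn = 0.65 * 0.80 * (0.85 * 25 * (257262 - 5145.24) + 400 * 5145.24) / 1000
= 3856.1 kN

3856.1


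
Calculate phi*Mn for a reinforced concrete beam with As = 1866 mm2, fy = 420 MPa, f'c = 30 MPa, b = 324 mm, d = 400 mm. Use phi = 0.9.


a = As * fy / (0.85 * f'c * b)
= 1866 * 420 / (0.85 * 30 * 324)
= 94.8584 mm
Mn = As * fy * (d - a/2) / 10^6
= 276.3168 kN-m
phi*Mn = 0.9 * 276.3168 = 248.69 kN-m

248.69


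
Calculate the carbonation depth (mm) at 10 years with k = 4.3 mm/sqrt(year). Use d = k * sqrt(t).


depth = k * sqrt(t)
= 4.3 * sqrt(10)
= 13.6 mm

13.6


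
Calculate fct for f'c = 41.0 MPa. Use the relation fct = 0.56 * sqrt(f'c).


fct = 0.56 * sqrt(41.0)
= 0.56 * 6.403
= 3.586 MPa

3.586


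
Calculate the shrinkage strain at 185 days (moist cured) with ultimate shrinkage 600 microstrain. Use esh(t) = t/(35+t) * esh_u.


esh(185) = 185 / (35 + 185) * 600
= 185 / 220 * 600
= 504.5 microstrain

504.5


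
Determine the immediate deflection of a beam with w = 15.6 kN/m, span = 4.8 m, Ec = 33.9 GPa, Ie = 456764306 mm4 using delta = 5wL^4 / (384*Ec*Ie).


Convert: L = 4.8 m = 4800 mm, Ec = 33.9 GPa = 33900 MPa
delta = 5 * 15.6 * 4800^4 / (384 * 33900 * 456764306)
= 6.96 mm

6.96


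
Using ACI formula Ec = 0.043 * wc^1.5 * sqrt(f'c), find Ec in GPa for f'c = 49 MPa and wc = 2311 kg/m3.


Ec = 0.043 * 2311^1.5 * sqrt(49) / 1000
= 33.44 GPa

33.44


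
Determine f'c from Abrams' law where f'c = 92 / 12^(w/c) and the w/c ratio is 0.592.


f'c = 92 / 12^0.592
= 92 / 4.354
= 21.13 MPa

21.13


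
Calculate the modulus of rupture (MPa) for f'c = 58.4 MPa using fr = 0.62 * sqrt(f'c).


fr = 0.62 * sqrt(58.4)
= 4.738 MPa

4.738


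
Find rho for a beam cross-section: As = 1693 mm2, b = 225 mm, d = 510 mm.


rho = As / (b * d)
= 1693 / (225 * 510)
= 0.0148

0.0148


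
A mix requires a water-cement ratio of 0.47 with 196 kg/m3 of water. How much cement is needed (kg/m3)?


Cement = water / (w/c)
= 196 / 0.47
= 417.0 kg/m3

417.0


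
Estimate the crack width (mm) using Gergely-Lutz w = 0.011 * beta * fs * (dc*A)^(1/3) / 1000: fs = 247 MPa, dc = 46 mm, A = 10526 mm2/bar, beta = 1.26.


w = 0.011 * beta * fs * (dc * A)^(1/3) / 1000
= 0.011 * 1.26 * 247 * (46 * 10526)^(1/3) / 1000
= 0.269 mm

0.269


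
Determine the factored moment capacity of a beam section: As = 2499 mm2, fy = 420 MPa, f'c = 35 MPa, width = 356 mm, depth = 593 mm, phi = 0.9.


a = As * fy / (0.85 * f'c * b)
= 2499 * 420 / (0.85 * 35 * 356)
= 99.1011 mm
Mn = As * fy * (d - a/2) / 10^6
= 570.3937 kN-m
phi*Mn = 0.9 * 570.3937 = 513.35 kN-m

513.35


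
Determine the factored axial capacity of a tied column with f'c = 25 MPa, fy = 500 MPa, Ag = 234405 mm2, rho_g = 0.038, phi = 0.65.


Ast = rho * Ag = 0.038 * 234405 = 8907.39 mm2
phi*Pn = 0.65 * 0.80 * (0.85 * 25 * (234405 - 8907.39) + 500 * 8907.39) / 1000
= 4807.67 kN

4807.67


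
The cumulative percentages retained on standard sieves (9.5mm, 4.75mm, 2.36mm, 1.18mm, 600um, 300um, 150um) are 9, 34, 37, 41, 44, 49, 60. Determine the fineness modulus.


FM = sum(cumulative % retained) / 100
= 274 / 100
= 2.74

2.74


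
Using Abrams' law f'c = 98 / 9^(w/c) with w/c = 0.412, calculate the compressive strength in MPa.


f'c = 98 / 9^0.412
= 98 / 2.473
= 39.63 MPa

39.63


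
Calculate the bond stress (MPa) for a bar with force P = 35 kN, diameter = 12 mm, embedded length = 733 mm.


u = P / (pi * db * ld)
= 35 * 1000 / (pi * 12 * 733)
= 1.267 MPa

1.267


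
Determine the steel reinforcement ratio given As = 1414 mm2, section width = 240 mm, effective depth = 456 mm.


rho = As / (b * d)
= 1414 / (240 * 456)
= 0.0129

0.0129


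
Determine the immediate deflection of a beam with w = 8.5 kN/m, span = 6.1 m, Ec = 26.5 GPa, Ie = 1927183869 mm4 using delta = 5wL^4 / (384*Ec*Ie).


Convert: L = 6.1 m = 6100 mm, Ec = 26.5 GPa = 26500 MPa
delta = 5 * 8.5 * 6100^4 / (384 * 26500 * 1927183869)
= 3.0 mm

3.0


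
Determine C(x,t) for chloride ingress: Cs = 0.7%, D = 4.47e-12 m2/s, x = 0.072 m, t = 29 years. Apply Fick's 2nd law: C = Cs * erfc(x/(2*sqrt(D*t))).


t_seconds = 29 * 365.25 * 24 * 3600 = 915170400.0 s
arg = 0.072 / (2 * sqrt(4.47e-12 * 915170400.0))
= 0.5629
erfc(0.5629) = 0.426
C = 0.7 * 0.426 = 0.2982%

0.2982


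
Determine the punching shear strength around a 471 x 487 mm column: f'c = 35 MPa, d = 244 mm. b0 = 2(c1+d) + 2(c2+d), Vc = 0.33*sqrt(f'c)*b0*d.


b0 = 2*(471 + 244) + 2*(487 + 244) = 2892 mm
Vc = 0.33 * sqrt(35) * 2892 * 244 / 1000
= 1377.64 kN

1377.64


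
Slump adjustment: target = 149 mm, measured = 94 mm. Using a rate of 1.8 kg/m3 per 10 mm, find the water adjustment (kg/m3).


Difference = 149 - 94 = 55 mm
Water adjustment = 55 * 1.8 / 10 = 9.9 kg/m3

9.9


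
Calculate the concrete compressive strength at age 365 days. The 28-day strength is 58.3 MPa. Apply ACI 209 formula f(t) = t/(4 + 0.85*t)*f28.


f(365) = 365 / (4 + 0.85 * 365) * 58.3
= 365 / 314.25 * 58.3
= 67.72 MPa

67.72


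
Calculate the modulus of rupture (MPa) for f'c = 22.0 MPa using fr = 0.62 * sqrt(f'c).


fr = 0.62 * sqrt(22.0)
= 2.908 MPa

2.908


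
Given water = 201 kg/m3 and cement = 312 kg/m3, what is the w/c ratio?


w/c = water / cement
w/c = 201 / 312 = 0.644

0.644


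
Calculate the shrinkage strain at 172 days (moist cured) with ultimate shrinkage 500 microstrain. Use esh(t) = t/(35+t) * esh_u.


esh(172) = 172 / (35 + 172) * 500
= 172 / 207 * 500
= 415.5 microstrain

415.5


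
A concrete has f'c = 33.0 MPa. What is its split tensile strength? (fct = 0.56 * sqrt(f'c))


fct = 0.56 * sqrt(33.0)
= 0.56 * 5.745
= 3.217 MPa

3.217


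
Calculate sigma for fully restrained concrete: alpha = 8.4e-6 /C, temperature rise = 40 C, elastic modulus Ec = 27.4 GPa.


sigma = alpha * dT * Ec
= 8.4e-6 * 40 * 27.4 * 1000
= 9.206 MPa

9.206


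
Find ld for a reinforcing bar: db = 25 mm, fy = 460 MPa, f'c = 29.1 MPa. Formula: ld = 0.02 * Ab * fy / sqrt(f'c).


Ab = pi * 25^2 / 4 = 490.874 mm2
ld = 0.02 * 490.874 * 460 / sqrt(29.1)
= 837.2 mm

837.2


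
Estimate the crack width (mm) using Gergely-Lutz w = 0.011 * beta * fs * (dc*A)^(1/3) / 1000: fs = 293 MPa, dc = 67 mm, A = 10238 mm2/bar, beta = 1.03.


w = 0.011 * beta * fs * (dc * A)^(1/3) / 1000
= 0.011 * 1.03 * 293 * (67 * 10238)^(1/3) / 1000
= 0.293 mm

0.293


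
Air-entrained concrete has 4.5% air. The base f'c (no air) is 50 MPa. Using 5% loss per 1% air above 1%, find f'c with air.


Strength loss = (4.5 - 1) * 5 = 17.5%
f'c = 50 * (1 - 17.5/100)
= 41.25 MPa

41.25


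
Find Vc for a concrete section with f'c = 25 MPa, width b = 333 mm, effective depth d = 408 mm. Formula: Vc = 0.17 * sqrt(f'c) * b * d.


Vc = 0.17 * sqrt(25) * 333 * 408 / 1000
= 115.48 kN

115.48


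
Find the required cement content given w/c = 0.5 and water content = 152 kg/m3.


Cement = water / (w/c)
= 152 / 0.5
= 304.0 kg/m3

304.0


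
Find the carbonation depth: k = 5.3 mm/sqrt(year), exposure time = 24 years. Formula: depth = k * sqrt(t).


depth = k * sqrt(t)
= 5.3 * sqrt(24)
= 25.96 mm

25.96


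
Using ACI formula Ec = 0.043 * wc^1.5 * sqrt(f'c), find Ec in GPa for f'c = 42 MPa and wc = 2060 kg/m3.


Ec = 0.043 * 2060^1.5 * sqrt(42) / 1000
= 26.06 GPa

26.06


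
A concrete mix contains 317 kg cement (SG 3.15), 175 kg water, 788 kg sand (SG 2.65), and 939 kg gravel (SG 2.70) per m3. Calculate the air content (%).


Vol cement = 317 / (3.15 * 1000) = 0.100635 m3
Vol water = 175 / 1000 = 0.175 m3
Vol sand = 788 / (2.65 * 1000) = 0.297358 m3
Vol gravel = 939 / (2.70 * 1000) = 0.347778 m3
Total solid + water volume = 0.920771 m3
Air = (1 - 0.920771) * 100 = 7.92%

7.92


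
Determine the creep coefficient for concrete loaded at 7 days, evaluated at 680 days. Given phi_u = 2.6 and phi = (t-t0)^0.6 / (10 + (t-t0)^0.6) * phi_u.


dt = 680 - 7 = 673
phi = 673^0.6 / (10 + 673^0.6) * 2.6
= 2.165

2.165


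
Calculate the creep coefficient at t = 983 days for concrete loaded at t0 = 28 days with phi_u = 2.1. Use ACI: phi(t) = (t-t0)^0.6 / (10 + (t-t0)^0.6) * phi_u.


dt = 983 - 28 = 955
phi = 955^0.6 / (10 + 955^0.6) * 2.1
= 1.806

1.806


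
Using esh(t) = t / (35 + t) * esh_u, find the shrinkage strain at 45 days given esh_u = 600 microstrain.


esh(45) = 45 / (35 + 45) * 600
= 45 / 80 * 600
= 337.5 microstrain

337.5


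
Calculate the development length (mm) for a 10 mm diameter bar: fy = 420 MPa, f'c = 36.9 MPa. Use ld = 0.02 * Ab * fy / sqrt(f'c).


Ab = pi * 10^2 / 4 = 78.54 mm2
ld = 0.02 * 78.54 * 420 / sqrt(36.9)
= 108.6 mm

108.6


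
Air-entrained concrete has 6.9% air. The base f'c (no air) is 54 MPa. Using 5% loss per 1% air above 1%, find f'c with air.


Strength loss = (6.9 - 1) * 5 = 29.5%
f'c = 54 * (1 - 29.5/100)
= 38.07 MPa

38.07


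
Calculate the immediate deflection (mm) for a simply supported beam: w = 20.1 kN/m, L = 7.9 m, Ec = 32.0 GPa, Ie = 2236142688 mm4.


Convert: L = 7.9 m = 7900 mm, Ec = 32.0 GPa = 32000 MPa
delta = 5 * 20.1 * 7900^4 / (384 * 32000 * 2236142688)
= 14.25 mm

14.25


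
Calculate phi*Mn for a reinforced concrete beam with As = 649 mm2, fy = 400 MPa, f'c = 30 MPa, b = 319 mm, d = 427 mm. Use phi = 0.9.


a = As * fy / (0.85 * f'c * b)
= 649 * 400 / (0.85 * 30 * 319)
= 31.9135 mm
Mn = As * fy * (d - a/2) / 10^6
= 106.7068 kN-m
phi*Mn = 0.9 * 106.7068 = 96.04 kN-m

96.04


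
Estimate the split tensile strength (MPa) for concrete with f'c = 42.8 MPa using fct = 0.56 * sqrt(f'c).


fct = 0.56 * sqrt(42.8)
= 0.56 * 6.542
= 3.664 MPa

3.664


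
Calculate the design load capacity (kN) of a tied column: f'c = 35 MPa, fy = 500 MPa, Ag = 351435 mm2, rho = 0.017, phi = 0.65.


Ast = rho * Ag = 0.017 * 351435 = 5974.395 mm2
phi*Pn = 0.65 * 0.80 * (0.85 * 35 * (351435 - 5974.395) + 500 * 5974.395) / 1000
= 6897.62 kN

6897.62


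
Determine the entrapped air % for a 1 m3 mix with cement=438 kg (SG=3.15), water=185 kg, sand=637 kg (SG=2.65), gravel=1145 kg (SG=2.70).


Vol cement = 438 / (3.15 * 1000) = 0.139048 m3
Vol water = 185 / 1000 = 0.185 m3
Vol sand = 637 / (2.65 * 1000) = 0.240377 m3
Vol gravel = 1145 / (2.70 * 1000) = 0.424074 m3
Total solid + water volume = 0.988499 m3
Air = (1 - 0.988499) * 100 = 1.15%

1.15


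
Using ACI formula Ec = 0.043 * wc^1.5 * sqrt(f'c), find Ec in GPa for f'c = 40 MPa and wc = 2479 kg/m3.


Ec = 0.043 * 2479^1.5 * sqrt(40) / 1000
= 33.57 GPa

33.57


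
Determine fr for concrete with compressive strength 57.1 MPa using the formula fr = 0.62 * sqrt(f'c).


fr = 0.62 * sqrt(57.1)
= 4.685 MPa

4.685


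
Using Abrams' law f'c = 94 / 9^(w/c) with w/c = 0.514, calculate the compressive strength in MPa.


f'c = 94 / 9^0.514
= 94 / 3.094
= 30.38 MPa

30.38


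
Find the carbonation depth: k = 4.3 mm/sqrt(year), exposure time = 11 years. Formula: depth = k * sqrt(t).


depth = k * sqrt(t)
= 4.3 * sqrt(11)
= 14.26 mm

14.26


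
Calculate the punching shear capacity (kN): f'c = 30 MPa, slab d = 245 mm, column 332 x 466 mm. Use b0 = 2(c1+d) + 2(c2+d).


b0 = 2*(332 + 245) + 2*(466 + 245) = 2576 mm
Vc = 0.33 * sqrt(30) * 2576 * 245 / 1000
= 1140.74 kN

1140.74


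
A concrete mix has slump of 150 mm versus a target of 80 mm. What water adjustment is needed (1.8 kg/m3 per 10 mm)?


Difference = 80 - 150 = -70 mm
Water adjustment = -70 * 1.8 / 10 = -12.6 kg/m3

-12.6


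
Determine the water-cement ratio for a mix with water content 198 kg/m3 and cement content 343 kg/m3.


w/c = water / cement
w/c = 198 / 343 = 0.577

0.577


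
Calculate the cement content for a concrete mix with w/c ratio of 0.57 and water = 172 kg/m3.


Cement = water / (w/c)
= 172 / 0.57
= 301.8 kg/m3

301.8


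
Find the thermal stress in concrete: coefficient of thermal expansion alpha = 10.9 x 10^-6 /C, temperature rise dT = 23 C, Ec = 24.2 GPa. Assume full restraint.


sigma = alpha * dT * Ec
= 10.9e-6 * 23 * 24.2 * 1000
= 6.067 MPa

6.067


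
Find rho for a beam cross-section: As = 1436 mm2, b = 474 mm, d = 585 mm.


rho = As / (b * d)
= 1436 / (474 * 585)
= 0.0052

0.0052


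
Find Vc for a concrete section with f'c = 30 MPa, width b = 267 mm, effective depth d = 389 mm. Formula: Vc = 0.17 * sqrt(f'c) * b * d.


Vc = 0.17 * sqrt(30) * 267 * 389 / 1000
= 96.71 kN

96.71


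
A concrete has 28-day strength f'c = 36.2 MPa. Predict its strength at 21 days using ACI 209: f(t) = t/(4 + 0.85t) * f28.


f(21) = 21 / (4 + 0.85 * 21) * 36.2
= 21 / 21.85 * 36.2
= 34.79 MPa

34.79


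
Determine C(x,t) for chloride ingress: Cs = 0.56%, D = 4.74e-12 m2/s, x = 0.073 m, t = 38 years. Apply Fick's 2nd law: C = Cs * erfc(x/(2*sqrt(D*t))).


t_seconds = 38 * 365.25 * 24 * 3600 = 1199188800.0 s
arg = 0.073 / (2 * sqrt(4.74e-12 * 1199188800.0))
= 0.4841
erfc(0.4841) = 0.4936
C = 0.56 * 0.4936 = 0.2764%

0.2764


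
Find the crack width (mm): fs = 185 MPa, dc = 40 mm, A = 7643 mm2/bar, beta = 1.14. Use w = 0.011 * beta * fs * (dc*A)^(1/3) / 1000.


w = 0.011 * beta * fs * (dc * A)^(1/3) / 1000
= 0.011 * 1.14 * 185 * (40 * 7643)^(1/3) / 1000
= 0.156 mm

0.156


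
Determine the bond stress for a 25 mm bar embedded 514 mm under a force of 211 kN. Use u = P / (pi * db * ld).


u = P / (pi * db * ld)
= 211 * 1000 / (pi * 25 * 514)
= 5.227 MPa

5.227


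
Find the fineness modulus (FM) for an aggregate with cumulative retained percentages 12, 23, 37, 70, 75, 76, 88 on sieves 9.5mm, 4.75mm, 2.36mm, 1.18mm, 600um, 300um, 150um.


FM = sum(cumulative % retained) / 100
= 381 / 100
= 3.81

3.81


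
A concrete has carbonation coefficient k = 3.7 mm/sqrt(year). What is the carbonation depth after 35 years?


depth = k * sqrt(t)
= 3.7 * sqrt(35)
= 21.89 mm

21.89


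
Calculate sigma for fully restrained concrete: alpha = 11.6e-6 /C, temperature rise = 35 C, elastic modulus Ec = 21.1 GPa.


sigma = alpha * dT * Ec
= 11.6e-6 * 35 * 21.1 * 1000
= 8.567 MPa

8.567


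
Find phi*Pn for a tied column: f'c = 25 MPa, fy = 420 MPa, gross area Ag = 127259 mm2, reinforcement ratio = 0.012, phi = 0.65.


Ast = rho * Ag = 0.012 * 127259 = 1527.108 mm2
phi*Pn = 0.65 * 0.80 * (0.85 * 25 * (127259 - 1527.108) + 420 * 1527.108) / 1000
= 1722.86 kN

1722.86


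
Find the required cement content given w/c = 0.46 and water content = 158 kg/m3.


Cement = water / (w/c)
= 158 / 0.46
= 343.5 kg/m3

343.5


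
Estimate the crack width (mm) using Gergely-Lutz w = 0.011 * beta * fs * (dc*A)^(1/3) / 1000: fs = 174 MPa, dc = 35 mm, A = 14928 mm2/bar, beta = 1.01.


w = 0.011 * beta * fs * (dc * A)^(1/3) / 1000
= 0.011 * 1.01 * 174 * (35 * 14928)^(1/3) / 1000
= 0.156 mm

0.156


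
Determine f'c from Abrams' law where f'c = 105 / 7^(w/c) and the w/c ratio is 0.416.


f'c = 105 / 7^0.416
= 105 / 2.247
= 46.73 MPa

46.73


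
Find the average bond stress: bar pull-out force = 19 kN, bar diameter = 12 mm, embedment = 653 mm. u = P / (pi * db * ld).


u = P / (pi * db * ld)
= 19 * 1000 / (pi * 12 * 653)
= 0.772 MPa

0.772


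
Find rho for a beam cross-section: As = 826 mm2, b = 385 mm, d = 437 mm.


rho = As / (b * d)
= 826 / (385 * 437)
= 0.0049

0.0049


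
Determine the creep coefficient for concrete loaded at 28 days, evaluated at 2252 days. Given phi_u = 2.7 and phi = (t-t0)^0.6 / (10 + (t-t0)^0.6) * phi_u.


dt = 2252 - 28 = 2224
phi = 2224^0.6 / (10 + 2224^0.6) * 2.7
= 2.459

2.459


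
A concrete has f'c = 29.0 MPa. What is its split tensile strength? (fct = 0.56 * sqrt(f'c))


fct = 0.56 * sqrt(29.0)
= 0.56 * 5.385
= 3.016 MPa

3.016


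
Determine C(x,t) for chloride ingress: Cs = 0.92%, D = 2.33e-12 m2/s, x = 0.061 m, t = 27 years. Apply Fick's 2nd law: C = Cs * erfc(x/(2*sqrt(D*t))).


t_seconds = 27 * 365.25 * 24 * 3600 = 852055200.0 s
arg = 0.061 / (2 * sqrt(2.33e-12 * 852055200.0))
= 0.6845
erfc(0.6845) = 0.333
C = 0.92 * 0.333 = 0.3064%

0.3064


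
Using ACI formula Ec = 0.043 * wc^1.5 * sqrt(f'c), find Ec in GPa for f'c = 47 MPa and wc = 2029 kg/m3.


Ec = 0.043 * 2029^1.5 * sqrt(47) / 1000
= 26.94 GPa

26.94


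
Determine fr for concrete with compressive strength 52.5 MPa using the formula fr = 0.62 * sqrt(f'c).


fr = 0.62 * sqrt(52.5)
= 4.492 MPa

4.492


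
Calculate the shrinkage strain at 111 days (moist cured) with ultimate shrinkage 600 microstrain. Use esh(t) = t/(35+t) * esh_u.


esh(111) = 111 / (35 + 111) * 600
= 111 / 146 * 600
= 456.2 microstrain

456.2


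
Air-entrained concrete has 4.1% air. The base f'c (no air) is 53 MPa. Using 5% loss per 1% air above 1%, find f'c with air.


Strength loss = (4.1 - 1) * 5 = 15.5%
f'c = 53 * (1 - 15.5/100)
= 44.78 MPa

44.78


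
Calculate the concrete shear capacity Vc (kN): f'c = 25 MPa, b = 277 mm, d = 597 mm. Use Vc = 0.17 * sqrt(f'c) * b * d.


Vc = 0.17 * sqrt(25) * 277 * 597 / 1000
= 140.56 kN

140.56


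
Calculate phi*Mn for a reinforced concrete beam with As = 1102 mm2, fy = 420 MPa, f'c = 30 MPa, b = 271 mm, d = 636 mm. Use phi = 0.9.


a = As * fy / (0.85 * f'c * b)
= 1102 * 420 / (0.85 * 30 * 271)
= 66.9763 mm
Mn = As * fy * (d - a/2) / 10^6
= 278.8666 kN-m
phi*Mn = 0.9 * 278.8666 = 250.98 kN-m

250.98


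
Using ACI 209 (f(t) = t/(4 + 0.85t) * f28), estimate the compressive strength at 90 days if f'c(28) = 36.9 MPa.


f(90) = 90 / (4 + 0.85 * 90) * 36.9
= 90 / 80.5 * 36.9
= 41.25 MPa

41.25


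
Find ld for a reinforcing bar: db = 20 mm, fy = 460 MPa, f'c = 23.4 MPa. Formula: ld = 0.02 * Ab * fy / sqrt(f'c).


Ab = pi * 20^2 / 4 = 314.159 mm2
ld = 0.02 * 314.159 * 460 / sqrt(23.4)
= 597.5 mm

597.5


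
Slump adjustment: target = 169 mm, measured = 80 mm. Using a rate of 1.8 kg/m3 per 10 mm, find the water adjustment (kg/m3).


Difference = 169 - 80 = 89 mm
Water adjustment = 89 * 1.8 / 10 = 16.0 kg/m3

16.0


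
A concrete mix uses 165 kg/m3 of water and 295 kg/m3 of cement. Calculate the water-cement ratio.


w/c = water / cement
w/c = 165 / 295 = 0.559

0.559
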